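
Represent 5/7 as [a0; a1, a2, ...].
[0; 1, 2, 2]

Euclidean algorithm steps:
5 = 0 × 7 + 5
7 = 1 × 5 + 2
5 = 2 × 2 + 1
2 = 2 × 1 + 0
Continued fraction: [0; 1, 2, 2]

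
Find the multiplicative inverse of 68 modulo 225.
182

gcd(68, 225) = 1, so the inverse exists.
Extended Euclidean algorithm on (225, 68):
225 = 3 × 68 + 21  ⟹  21 = (1)·225 + (-3)·68
68 = 3 × 21 + 5  ⟹  5 = (-3)·225 + (10)·68
21 = 4 × 5 + 1  ⟹  1 = (13)·225 + (-43)·68
So (-43)·68 ≡ 1 (mod 225), i.e. 68^(-1) ≡ -43 ≡ 182 (mod 225).
Check: 68 × 182 = 12376 ≡ 1 (mod 225)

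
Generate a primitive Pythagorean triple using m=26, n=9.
(595, 468, 757)

Euclid's formula: a = m² - n², b = 2mn, c = m² + n²
m = 26, n = 9
a = 26² - 9² = 676 - 81 = 595
b = 2 × 26 × 9 = 468
c = 26² + 9² = 676 + 81 = 757
Verification: 595² + 468² = 354025 + 219024 = 573049 = 757² ✓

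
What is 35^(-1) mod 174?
5

gcd(35, 174) = 1, so the inverse exists.
Extended Euclidean algorithm on (174, 35):
174 = 4 × 35 + 34  ⟹  34 = (1)·174 + (-4)·35
35 = 1 × 34 + 1  ⟹  1 = (-1)·174 + (5)·35
So (5)·35 ≡ 1 (mod 174), i.e. 35^(-1) ≡ 5 (mod 174).
Check: 35 × 5 = 175 ≡ 1 (mod 174)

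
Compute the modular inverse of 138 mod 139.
138

gcd(138, 139) = 1, so the inverse exists.
Extended Euclidean algorithm on (139, 138):
139 = 1 × 138 + 1  ⟹  1 = (1)·139 + (-1)·138
So (-1)·138 ≡ 1 (mod 139), i.e. 138^(-1) ≡ -1 ≡ 138 (mod 139).
Check: 138 × 138 = 19044 ≡ 1 (mod 139)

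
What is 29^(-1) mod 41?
17

gcd(29, 41) = 1, so the inverse exists.
Extended Euclidean algorithm on (41, 29):
41 = 1 × 29 + 12  ⟹  12 = (1)·41 + (-1)·29
29 = 2 × 12 + 5  ⟹  5 = (-2)·41 + (3)·29
12 = 2 × 5 + 2  ⟹  2 = (5)·41 + (-7)·29
5 = 2 × 2 + 1  ⟹  1 = (-12)·41 + (17)·29
So (17)·29 ≡ 1 (mod 41), i.e. 29^(-1) ≡ 17 (mod 41).
Check: 29 × 17 = 493 ≡ 1 (mod 41)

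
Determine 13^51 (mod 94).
87

Repeated squaring. Binary of 51 = 110011.
13^1 ≡ 13 (mod 94); 13^2 ≡ 75 (mod 94); 13^4 ≡ 79 (mod 94); 13^8 ≡ 37 (mod 94); 13^16 ≡ 53 (mod 94); 13^32 ≡ 83 (mod 94)
13^51 = 13^1 × 13^2 × 13^16 × 13^32 ≡ 87 (mod 94)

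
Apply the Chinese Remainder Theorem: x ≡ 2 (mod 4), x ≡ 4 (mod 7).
18

Using Chinese Remainder Theorem:
M = 4 × 7 = 28
M1 = 7, M2 = 4
y1 = 7^(-1) mod 4 = 3
y2 = 4^(-1) mod 7 = 2
x = (2×7×3 + 4×4×2) mod 28 = 18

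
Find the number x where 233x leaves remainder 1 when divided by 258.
227

gcd(233, 258) = 1, so the inverse exists.
Extended Euclidean algorithm on (258, 233):
258 = 1 × 233 + 25  ⟹  25 = (1)·258 + (-1)·233
233 = 9 × 25 + 8  ⟹  8 = (-9)·258 + (10)·233
25 = 3 × 8 + 1  ⟹  1 = (28)·258 + (-31)·233
So (-31)·233 ≡ 1 (mod 258), i.e. 233^(-1) ≡ -31 ≡ 227 (mod 258).
Check: 233 × 227 = 52891 ≡ 1 (mod 258)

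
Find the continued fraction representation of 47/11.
[4; 3, 1, 2]

Euclidean algorithm steps:
47 = 4 × 11 + 3
11 = 3 × 3 + 2
3 = 1 × 2 + 1
2 = 2 × 1 + 0
Continued fraction: [4; 3, 1, 2]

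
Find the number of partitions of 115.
1064144451

p(n) counts ways to write n as a sum of positive integers (order ignored).
Euler's pentagonal recurrence: p(k) = p(k-1) + p(k-2) - p(k-5) - p(k-7) + p(k-12) + p(k-15) - ... (offsets j(3j∓1)/2, signs ++--, p(0)=1, p(<0)=0).
DP table for k = 0..114: p(0)=1, p(1)=1, p(2)=2, p(3)=3, p(4)=5, p(5)=7, p(6)=11, p(7)=15, p(8)=22, p(9)=30, p(10)=42, p(11)=56, p(12)=77, p(13)=101, p(14)=135, p(15)=176, p(16)=231, p(17)=297, p(18)=385, p(19)=490, p(20)=627, p(21)=792, p(22)=1002, p(23)=1255, p(24)=1575, p(25)=1958, p(26)=2436, p(27)=3010, p(28)=3718, p(29)=4565, p(30)=5604, p(31)=6842, p(32)=8349, p(33)=10143, p(34)=12310, p(35)=14883, p(36)=17977, p(37)=21637, p(38)=26015, p(39)=31185, p(40)=37338, p(41)=44583, p(42)=53174, p(43)=63261, p(44)=75175, p(45)=89134, p(46)=105558, p(47)=124754, p(48)=147273, p(49)=173525, p(50)=204226, p(51)=239943, p(52)=281589, p(53)=329931, p(54)=386155, p(55)=451276, p(56)=526823, p(57)=614154, p(58)=715220, p(59)=831820, p(60)=966467, p(61)=1121505, p(62)=1300156, p(63)=1505499, p(64)=1741630, p(65)=2012558, p(66)=2323520, p(67)=2679689, p(68)=3087735, p(69)=3554345, p(70)=4087968, p(71)=4697205, p(72)=5392783, p(73)=6185689, p(74)=7089500, p(75)=8118264, p(76)=9289091, p(77)=10619863, p(78)=12132164, p(79)=13848650, p(80)=15796476, p(81)=18004327, p(82)=20506255, p(83)=23338469, p(84)=26543660, p(85)=30167357, p(86)=34262962, p(87)=38887673, p(88)=44108109, p(89)=49995925, p(90)=56634173, p(91)=64112359, p(92)=72533807, p(93)=82010177, p(94)=92669720, p(95)=104651419, p(96)=118114304, p(97)=133230930, p(98)=150198136, p(99)=169229875, p(100)=190569292, p(101)=214481126, p(102)=241265379, p(103)=271248950, p(104)=304801365, p(105)=342325709, p(106)=384276336, p(107)=431149389, p(108)=483502844, p(109)=541946240, p(110)=607163746, p(111)=679903203, p(112)=761002156, p(113)=851376628, p(114)=952050665.
Final step: p(115) = p(114) + p(113) - p(110) - p(108) + p(103) + p(100) - p(93) - p(89) + p(80) + p(75) - p(64) - p(58) + p(45) + p(38) - p(23) - p(15)
= 952050665 + 851376628 - 607163746 - 483502844 + 271248950 + 190569292 - 82010177 - 49995925 + 15796476 + 8118264 - 1741630 - 715220 + 89134 + 26015 - 1255 - 176
= 1064144451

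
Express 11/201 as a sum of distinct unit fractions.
1/19 + 1/478 + 1/365097 + 1/222159333918

Greedy algorithm:
11/201: ceiling(201/11) = 19, use 1/19
8/3819: ceiling(3819/8) = 478, use 1/478
5/1825482: ceiling(1825482/5) = 365097, use 1/365097
1/222159333918: ceiling(222159333918/1) = 222159333918, use 1/222159333918
Result: 11/201 = 1/19 + 1/478 + 1/365097 + 1/222159333918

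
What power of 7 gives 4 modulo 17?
4

Baby-step giant-step with step n = ⌈√17⌉ = 5.
Baby steps 7^j mod 17 (j:value) for j=0..4: 0:1, 1:7, 2:15, 3:3, 4:4.
h = 4 is already in the table at j=4, so x = 4.
Check: 7^4 ≡ 4 (mod 17).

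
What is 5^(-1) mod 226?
181

gcd(5, 226) = 1, so the inverse exists.
Extended Euclidean algorithm on (226, 5):
226 = 45 × 5 + 1  ⟹  1 = (1)·226 + (-45)·5
So (-45)·5 ≡ 1 (mod 226), i.e. 5^(-1) ≡ -45 ≡ 181 (mod 226).
Check: 5 × 181 = 905 ≡ 1 (mod 226)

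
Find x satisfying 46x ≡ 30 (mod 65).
x ≡ 60 (mod 65)

gcd(46, 65) = 1, which divides 30, so solutions exist.
Find 46^(-1) mod 65 by the extended Euclidean algorithm:
65 = 1 × 46 + 19  ⟹  19 = (1)·65 + (-1)·46
46 = 2 × 19 + 8  ⟹  8 = (-2)·65 + (3)·46
19 = 2 × 8 + 3  ⟹  3 = (5)·65 + (-7)·46
8 = 2 × 3 + 2  ⟹  2 = (-12)·65 + (17)·46
3 = 1 × 2 + 1  ⟹  1 = (17)·65 + (-24)·46
So (-24)·46 ≡ 1 (mod 65), i.e. 46^(-1) ≡ -24 ≡ 41 (mod 65).
x ≡ 41 × 30 = 1230 ≡ 60 (mod 65).
Check: 46 × 60 = 2760 ≡ 30 (mod 65).
Unique solution: x ≡ 60 (mod 65)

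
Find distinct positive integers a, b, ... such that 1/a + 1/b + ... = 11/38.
1/4 + 1/26 + 1/988

Greedy algorithm:
11/38: ceiling(38/11) = 4, use 1/4
3/76: ceiling(76/3) = 26, use 1/26
1/988: ceiling(988/1) = 988, use 1/988
Result: 11/38 = 1/4 + 1/26 + 1/988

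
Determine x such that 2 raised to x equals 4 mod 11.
2

Baby-step giant-step with step n = ⌈√11⌉ = 4.
Baby steps 2^j mod 11 (j:value) for j=0..3: 0:1, 1:2, 2:4, 3:8.
h = 4 is already in the table at j=2, so x = 2.
Check: 2^2 ≡ 4 (mod 11).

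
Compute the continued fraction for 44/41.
[1; 13, 1, 2]

Euclidean algorithm steps:
44 = 1 × 41 + 3
41 = 13 × 3 + 2
3 = 1 × 2 + 1
2 = 2 × 1 + 0
Continued fraction: [1; 13, 1, 2]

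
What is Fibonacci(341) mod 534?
89

Matrix identity: Q^n = [[F_(n+1), F_n], [F_n, F_(n-1)]] with Q = [[1,1],[1,0]].
n = 341 = 101010101₂. Square-and-multiply, entries mod 534:
Q^1 = [[1,1],[1,0]]
Q^2 = (Q^1)² = [[2,1],[1,1]]
Q^5 = (Q^2)²·Q = [[8,5],[5,3]]
Q^10 = (Q^5)² = [[89,55],[55,34]]
Q^21 = (Q^10)²·Q = [[89,266],[266,357]]
Q^42 = (Q^21)² = [[179,88],[88,91]]
Q^85 = (Q^42)²·Q = [[533,269],[269,264]]
Q^170 = (Q^85)² = [[272,259],[259,13]]
Q^341 = (Q^170)²·Q = [[212,89],[89,123]]
F_341 mod 534 = Q^341[0][1] = 89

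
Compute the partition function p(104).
304801365

p(n) counts ways to write n as a sum of positive integers (order ignored).
Euler's pentagonal recurrence: p(k) = p(k-1) + p(k-2) - p(k-5) - p(k-7) + p(k-12) + p(k-15) - ... (offsets j(3j∓1)/2, signs ++--, p(0)=1, p(<0)=0).
DP table for k = 0..103: p(0)=1, p(1)=1, p(2)=2, p(3)=3, p(4)=5, p(5)=7, p(6)=11, p(7)=15, p(8)=22, p(9)=30, p(10)=42, p(11)=56, p(12)=77, p(13)=101, p(14)=135, p(15)=176, p(16)=231, p(17)=297, p(18)=385, p(19)=490, p(20)=627, p(21)=792, p(22)=1002, p(23)=1255, p(24)=1575, p(25)=1958, p(26)=2436, p(27)=3010, p(28)=3718, p(29)=4565, p(30)=5604, p(31)=6842, p(32)=8349, p(33)=10143, p(34)=12310, p(35)=14883, p(36)=17977, p(37)=21637, p(38)=26015, p(39)=31185, p(40)=37338, p(41)=44583, p(42)=53174, p(43)=63261, p(44)=75175, p(45)=89134, p(46)=105558, p(47)=124754, p(48)=147273, p(49)=173525, p(50)=204226, p(51)=239943, p(52)=281589, p(53)=329931, p(54)=386155, p(55)=451276, p(56)=526823, p(57)=614154, p(58)=715220, p(59)=831820, p(60)=966467, p(61)=1121505, p(62)=1300156, p(63)=1505499, p(64)=1741630, p(65)=2012558, p(66)=2323520, p(67)=2679689, p(68)=3087735, p(69)=3554345, p(70)=4087968, p(71)=4697205, p(72)=5392783, p(73)=6185689, p(74)=7089500, p(75)=8118264, p(76)=9289091, p(77)=10619863, p(78)=12132164, p(79)=13848650, p(80)=15796476, p(81)=18004327, p(82)=20506255, p(83)=23338469, p(84)=26543660, p(85)=30167357, p(86)=34262962, p(87)=38887673, p(88)=44108109, p(89)=49995925, p(90)=56634173, p(91)=64112359, p(92)=72533807, p(93)=82010177, p(94)=92669720, p(95)=104651419, p(96)=118114304, p(97)=133230930, p(98)=150198136, p(99)=169229875, p(100)=190569292, p(101)=214481126, p(102)=241265379, p(103)=271248950.
Final step: p(104) = p(103) + p(102) - p(99) - p(97) + p(92) + p(89) - p(82) - p(78) + p(69) + p(64) - p(53) - p(47) + p(34) + p(27) - p(12) - p(4)
= 271248950 + 241265379 - 169229875 - 133230930 + 72533807 + 49995925 - 20506255 - 12132164 + 3554345 + 1741630 - 329931 - 124754 + 12310 + 3010 - 77 - 5
= 304801365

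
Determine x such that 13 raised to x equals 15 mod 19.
13

Baby-step giant-step with step n = ⌈√19⌉ = 5.
Baby steps 13^j mod 19 (j:value) for j=0..4: 0:1, 1:13, 2:17, 3:12, 4:4.
Giant-step multiplier: 13^(-5) ≡ 13^(18-5) = 13^13 ≡ 15 (mod 19).
Giant steps γ_i = 15·15^i mod 19: γ_0=15, γ_1=16, γ_2=12 (in table at j=3).
x = i·n + j = 2·5 + 3 = 13.
Check: 13^13 ≡ 15 (mod 19).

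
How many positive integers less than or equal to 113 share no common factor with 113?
112

113 = 113
φ(n) = n × ∏(1 - 1/p) for each prime p dividing n
φ(113) = 113 × (1 - 1/113) = 112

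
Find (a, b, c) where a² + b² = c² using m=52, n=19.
(2343, 1976, 3065)

Euclid's formula: a = m² - n², b = 2mn, c = m² + n²
m = 52, n = 19
a = 52² - 19² = 2704 - 361 = 2343
b = 2 × 52 × 19 = 1976
c = 52² + 19² = 2704 + 361 = 3065
Verification: 2343² + 1976² = 5489649 + 3904576 = 9394225 = 3065² ✓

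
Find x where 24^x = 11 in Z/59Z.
53

Baby-step giant-step with step n = ⌈√59⌉ = 8.
Baby steps 24^j mod 59 (j:value) for j=0..7: 0:1, 1:24, 2:45, 3:18, 4:19, 5:43, 6:29, 7:47.
Giant-step multiplier: 24^(-8) ≡ 24^(58-8) = 24^50 ≡ 17 (mod 59).
Giant steps γ_i = 11·17^i mod 59: γ_0=11, γ_1=10, γ_2=52, γ_3=58, γ_4=42, γ_5=6, γ_6=43 (in table at j=5).
x = i·n + j = 6·8 + 5 = 53.
Check: 24^53 ≡ 11 (mod 59).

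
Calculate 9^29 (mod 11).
5

Repeated squaring. Binary of 29 = 11101.
9^1 ≡ 9 (mod 11); 9^2 ≡ 4 (mod 11); 9^4 ≡ 5 (mod 11); 9^8 ≡ 3 (mod 11); 9^16 ≡ 9 (mod 11)
9^29 = 9^1 × 9^4 × 9^8 × 9^16 ≡ 5 (mod 11)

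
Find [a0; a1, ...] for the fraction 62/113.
[0; 1, 1, 4, 1, 1, 1, 3]

Euclidean algorithm steps:
62 = 0 × 113 + 62
113 = 1 × 62 + 51
62 = 1 × 51 + 11
51 = 4 × 11 + 7
11 = 1 × 7 + 4
7 = 1 × 4 + 3
4 = 1 × 3 + 1
3 = 3 × 1 + 0
Continued fraction: [0; 1, 1, 4, 1, 1, 1, 3]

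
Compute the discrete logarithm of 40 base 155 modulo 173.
154

Baby-step giant-step with step n = ⌈√173⌉ = 14.
Baby steps 155^j mod 173 (j:value) for j=0..13: 0:1, 1:155, 2:151, 3:50, 4:138, 5:111, 6:78, 7:153, 8:14, 9:94, 10:38, 11:8, 12:29, 13:170.
Giant-step multiplier: 155^(-14) ≡ 155^(172-14) = 155^158 ≡ 157 (mod 173).
Giant steps γ_i = 40·157^i mod 173: γ_0=40, γ_1=52, γ_2=33, γ_3=164, γ_4=144, γ_5=118, γ_6=15, γ_7=106, γ_8=34, γ_9=148, γ_10=54, γ_11=1 (in table at j=0).
x = i·n + j = 11·14 + 0 = 154.
Check: 155^154 ≡ 40 (mod 173).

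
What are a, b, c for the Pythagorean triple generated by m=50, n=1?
(2499, 100, 2501)

Euclid's formula: a = m² - n², b = 2mn, c = m² + n²
m = 50, n = 1
a = 50² - 1² = 2500 - 1 = 2499
b = 2 × 50 × 1 = 100
c = 50² + 1² = 2500 + 1 = 2501
Verification: 2499² + 100² = 6245001 + 10000 = 6255001 = 2501² ✓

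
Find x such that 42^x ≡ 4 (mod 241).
140

Baby-step giant-step with step n = ⌈√241⌉ = 16.
Baby steps 42^j mod 241 (j:value) for j=0..15: 0:1, 1:42, 2:77, 3:101, 4:145, 5:65, 6:79, 7:185, 8:58, 9:26, 10:128, 11:74, 12:216, 13:155, 14:3, 15:126.
Giant-step multiplier: 42^(-16) ≡ 42^(240-16) = 42^224 ≡ 24 (mod 241).
Giant steps γ_i = 4·24^i mod 241: γ_0=4, γ_1=96, γ_2=135, γ_3=107, γ_4=158, γ_5=177, γ_6=151, γ_7=9, γ_8=216 (in table at j=12).
x = i·n + j = 8·16 + 12 = 140.
Check: 42^140 ≡ 4 (mod 241).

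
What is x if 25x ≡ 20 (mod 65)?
x ≡ 6 (mod 13)

gcd(25, 65) = 5, which divides 20, so solutions exist.
Divide through by 5: 5x ≡ 4 (mod 13).
Find 5^(-1) mod 13 by the extended Euclidean algorithm:
13 = 2 × 5 + 3  ⟹  3 = (1)·13 + (-2)·5
5 = 1 × 3 + 2  ⟹  2 = (-1)·13 + (3)·5
3 = 1 × 2 + 1  ⟹  1 = (2)·13 + (-5)·5
So (-5)·5 ≡ 1 (mod 13), i.e. 5^(-1) ≡ -5 ≡ 8 (mod 13).
x ≡ 8 × 4 = 32 ≡ 6 (mod 13).
Check: 25 × 6 = 150 ≡ 20 (mod 65).
x ≡ 6 (mod 13), giving 5 solutions mod 65.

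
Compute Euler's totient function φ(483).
264

483 = 3 × 7 × 23
φ(n) = n × ∏(1 - 1/p) for each prime p dividing n
φ(483) = 483 × (1 - 1/3) × (1 - 1/7) × (1 - 1/23) = 264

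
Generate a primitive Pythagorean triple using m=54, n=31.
(1955, 3348, 3877)

Euclid's formula: a = m² - n², b = 2mn, c = m² + n²
m = 54, n = 31
a = 54² - 31² = 2916 - 961 = 1955
b = 2 × 54 × 31 = 3348
c = 54² + 31² = 2916 + 961 = 3877
Verification: 1955² + 3348² = 3822025 + 11209104 = 15031129 = 3877² ✓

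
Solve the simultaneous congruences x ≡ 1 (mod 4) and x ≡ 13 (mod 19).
13

Using Chinese Remainder Theorem:
M = 4 × 19 = 76
M1 = 19, M2 = 4
y1 = 19^(-1) mod 4 = 3
y2 = 4^(-1) mod 19 = 5
x = (1×19×3 + 13×4×5) mod 76 = 13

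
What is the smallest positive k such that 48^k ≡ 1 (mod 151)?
150

151 is prime, so ord(48) divides φ(151) = 150.
Divisors of 150: 1, 2, 3, 5, 6, 10, 15, 25, 30, 50, 75, 150.
Repeated squaring: 48^1 ≡ 48, 48^2 ≡ 39, 48^4 ≡ 11, 48^8 ≡ 121, 48^16 ≡ 145, 48^32 ≡ 36, 48^64 ≡ 88, 48^128 ≡ 43 (mod 151).
Test 48^d mod 151 for each divisor d in increasing order:
48^1 ≡ 48
48^2 ≡ 39
48^3 = 48^2·48^1 ≡ 60
48^5 = 48^4·48^1 ≡ 75
48^6 = 48^4·48^2 ≡ 127
48^10 = 48^8·48^2 ≡ 38
48^15 = 48^8·48^4·48^2·48^1 ≡ 132
48^25 = 48^16·48^8·48^1 ≡ 33
48^30 = 48^16·48^8·48^4·48^2 ≡ 59
48^50 = 48^32·48^16·48^2 ≡ 32
48^75 = 48^64·48^8·48^2·48^1 ≡ 150
48^150 = 48^128·48^16·48^4·48^2 ≡ 1  ← first divisor giving 1
The order is 150.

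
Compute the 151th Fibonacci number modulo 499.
101

Matrix identity: Q^n = [[F_(n+1), F_n], [F_n, F_(n-1)]] with Q = [[1,1],[1,0]].
n = 151 = 10010111₂. Square-and-multiply, entries mod 499:
Q^1 = [[1,1],[1,0]]
Q^2 = (Q^1)² = [[2,1],[1,1]]
Q^4 = (Q^2)² = [[5,3],[3,2]]
Q^9 = (Q^4)²·Q = [[55,34],[34,21]]
Q^18 = (Q^9)² = [[189,89],[89,100]]
Q^37 = (Q^18)²·Q = [[2,229],[229,272]]
Q^75 = (Q^37)²·Q = [[421,50],[50,371]]
Q^151 = (Q^75)²·Q = [[280,101],[101,179]]
F_151 mod 499 = Q^151[0][1] = 101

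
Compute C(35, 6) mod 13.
6

Using Lucas' theorem:
Write n=35 and k=6 in base 13:
n in base 13: [2, 9]
k in base 13: [0, 6]
C(35,6) mod 13 = ∏ C(n_i, k_i) mod 13
Digit binomials (mod 13): C(2,0) = 1; C(9,6) = 84 ≡ 6
Product: 1 × 6 = 6 ≡ 6 (mod 13)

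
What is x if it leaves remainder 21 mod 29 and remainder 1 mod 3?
79

Using Chinese Remainder Theorem:
M = 29 × 3 = 87
M1 = 3, M2 = 29
y1 = 3^(-1) mod 29 = 10
y2 = 29^(-1) mod 3 = 2
x = (21×3×10 + 1×29×2) mod 87 = 79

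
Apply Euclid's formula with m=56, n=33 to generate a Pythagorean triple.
(2047, 3696, 4225)

Euclid's formula: a = m² - n², b = 2mn, c = m² + n²
m = 56, n = 33
a = 56² - 33² = 3136 - 1089 = 2047
b = 2 × 56 × 33 = 3696
c = 56² + 33² = 3136 + 1089 = 4225
Verification: 2047² + 3696² = 4190209 + 13660416 = 17850625 = 4225² ✓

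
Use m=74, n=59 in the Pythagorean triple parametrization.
(1995, 8732, 8957)

Euclid's formula: a = m² - n², b = 2mn, c = m² + n²
m = 74, n = 59
a = 74² - 59² = 5476 - 3481 = 1995
b = 2 × 74 × 59 = 8732
c = 74² + 59² = 5476 + 3481 = 8957
Verification: 1995² + 8732² = 3980025 + 76247824 = 80227849 = 8957² ✓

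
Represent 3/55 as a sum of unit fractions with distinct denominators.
1/19 + 1/523 + 1/546535

Greedy algorithm:
3/55: ceiling(55/3) = 19, use 1/19
2/1045: ceiling(1045/2) = 523, use 1/523
1/546535: ceiling(546535/1) = 546535, use 1/546535
Result: 3/55 = 1/19 + 1/523 + 1/546535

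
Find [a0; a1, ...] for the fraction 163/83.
[1; 1, 26, 1, 2]

Euclidean algorithm steps:
163 = 1 × 83 + 80
83 = 1 × 80 + 3
80 = 26 × 3 + 2
3 = 1 × 2 + 1
2 = 2 × 1 + 0
Continued fraction: [1; 1, 26, 1, 2]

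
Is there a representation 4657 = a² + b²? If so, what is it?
39² + 56² (a=39, b=56)

Factorization: 4657 = 4657
By Fermat: n is sum of two squares iff every prime p ≡ 3 (mod 4) appears to even power.
All primes ≡ 3 (mod 4) appear to even power.
Search a = 0, 1, 2, … for 4657 - a² a perfect square: first hit at a = 39: 4657 - 1521 = 3136 = 56².
4657 = 39² + 56² = 1521 + 3136 ✓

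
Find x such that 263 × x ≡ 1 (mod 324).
239

gcd(263, 324) = 1, so the inverse exists.
Extended Euclidean algorithm on (324, 263):
324 = 1 × 263 + 61  ⟹  61 = (1)·324 + (-1)·263
263 = 4 × 61 + 19  ⟹  19 = (-4)·324 + (5)·263
61 = 3 × 19 + 4  ⟹  4 = (13)·324 + (-16)·263
19 = 4 × 4 + 3  ⟹  3 = (-56)·324 + (69)·263
4 = 1 × 3 + 1  ⟹  1 = (69)·324 + (-85)·263
So (-85)·263 ≡ 1 (mod 324), i.e. 263^(-1) ≡ -85 ≡ 239 (mod 324).
Check: 263 × 239 = 62857 ≡ 1 (mod 324)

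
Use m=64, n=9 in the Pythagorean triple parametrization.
(4015, 1152, 4177)

Euclid's formula: a = m² - n², b = 2mn, c = m² + n²
m = 64, n = 9
a = 64² - 9² = 4096 - 81 = 4015
b = 2 × 64 × 9 = 1152
c = 64² + 9² = 4096 + 81 = 4177
Verification: 4015² + 1152² = 16120225 + 1327104 = 17447329 = 4177² ✓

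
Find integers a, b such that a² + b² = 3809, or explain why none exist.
28² + 55² (a=28, b=55)

Factorization: 3809 = 13 × 293
By Fermat: n is sum of two squares iff every prime p ≡ 3 (mod 4) appears to even power.
All primes ≡ 3 (mod 4) appear to even power.
Search a = 0, 1, 2, … for 3809 - a² a perfect square: first hit at a = 28: 3809 - 784 = 3025 = 55².
3809 = 28² + 55² = 784 + 3025 ✓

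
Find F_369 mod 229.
165

Matrix identity: Q^n = [[F_(n+1), F_n], [F_n, F_(n-1)]] with Q = [[1,1],[1,0]].
n = 369 = 101110001₂. Square-and-multiply, entries mod 229:
Q^1 = [[1,1],[1,0]]
Q^2 = (Q^1)² = [[2,1],[1,1]]
Q^5 = (Q^2)²·Q = [[8,5],[5,3]]
Q^11 = (Q^5)²·Q = [[144,89],[89,55]]
Q^23 = (Q^11)²·Q = [[110,32],[32,78]]
Q^46 = (Q^23)² = [[71,62],[62,9]]
Q^92 = (Q^46)² = [[183,151],[151,32]]
Q^184 = (Q^92)² = [[185,176],[176,9]]
Q^369 = (Q^184)²·Q = [[188,165],[165,23]]
F_369 mod 229 = Q^369[0][1] = 165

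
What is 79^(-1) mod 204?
31

gcd(79, 204) = 1, so the inverse exists.
Extended Euclidean algorithm on (204, 79):
204 = 2 × 79 + 46  ⟹  46 = (1)·204 + (-2)·79
79 = 1 × 46 + 33  ⟹  33 = (-1)·204 + (3)·79
46 = 1 × 33 + 13  ⟹  13 = (2)·204 + (-5)·79
33 = 2 × 13 + 7  ⟹  7 = (-5)·204 + (13)·79
13 = 1 × 7 + 6  ⟹  6 = (7)·204 + (-18)·79
7 = 1 × 6 + 1  ⟹  1 = (-12)·204 + (31)·79
So (31)·79 ≡ 1 (mod 204), i.e. 79^(-1) ≡ 31 (mod 204).
Check: 79 × 31 = 2449 ≡ 1 (mod 204)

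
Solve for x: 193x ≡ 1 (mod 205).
17

gcd(193, 205) = 1, so the inverse exists.
Extended Euclidean algorithm on (205, 193):
205 = 1 × 193 + 12  ⟹  12 = (1)·205 + (-1)·193
193 = 16 × 12 + 1  ⟹  1 = (-16)·205 + (17)·193
So (17)·193 ≡ 1 (mod 205), i.e. 193^(-1) ≡ 17 (mod 205).
Check: 193 × 17 = 3281 ≡ 1 (mod 205)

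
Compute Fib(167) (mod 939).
190

Matrix identity: Q^n = [[F_(n+1), F_n], [F_n, F_(n-1)]] with Q = [[1,1],[1,0]].
n = 167 = 10100111₂. Square-and-multiply, entries mod 939:
Q^1 = [[1,1],[1,0]]
Q^2 = (Q^1)² = [[2,1],[1,1]]
Q^5 = (Q^2)²·Q = [[8,5],[5,3]]
Q^10 = (Q^5)² = [[89,55],[55,34]]
Q^20 = (Q^10)² = [[617,192],[192,425]]
Q^41 = (Q^20)²·Q = [[694,637],[637,57]]
Q^83 = (Q^41)²·Q = [[486,50],[50,436]]
Q^167 = (Q^83)²·Q = [[279,190],[190,89]]
F_167 mod 939 = Q^167[0][1] = 190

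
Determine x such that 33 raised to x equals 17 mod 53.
14

Baby-step giant-step with step n = ⌈√53⌉ = 8.
Baby steps 33^j mod 53 (j:value) for j=0..7: 0:1, 1:33, 2:29, 3:3, 4:46, 5:34, 6:9, 7:32.
Giant-step multiplier: 33^(-8) ≡ 33^(52-8) = 33^44 ≡ 13 (mod 53).
Giant steps γ_i = 17·13^i mod 53: γ_0=17, γ_1=9 (in table at j=6).
x = i·n + j = 1·8 + 6 = 14.
Check: 33^14 ≡ 17 (mod 53).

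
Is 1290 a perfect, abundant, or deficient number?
abundant

Proper divisors of 1290: sum = 1 + 2 + 3 + 5 + 6 + 10 + 15 + 30 + 43 + 86 + 129 + 215 + 258 + 430 + 645 = 1878
Since 1878 > 1290, 1290 is abundant.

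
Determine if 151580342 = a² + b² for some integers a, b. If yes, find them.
Not possible

Factorization: 151580342 = 2 × 37 × 127^3
By Fermat: n is sum of two squares iff every prime p ≡ 3 (mod 4) appears to even power.
Prime(s) ≡ 3 (mod 4) with odd exponent: [(127, 3)]
Therefore 151580342 cannot be expressed as a² + b².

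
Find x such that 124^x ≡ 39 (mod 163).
82

Baby-step giant-step with step n = ⌈√163⌉ = 13.
Baby steps 124^j mod 163 (j:value) for j=0..12: 0:1, 1:124, 2:54, 3:13, 4:145, 5:50, 6:6, 7:92, 8:161, 9:78, 10:55, 11:137, 12:36.
Giant-step multiplier: 124^(-13) ≡ 124^(162-13) = 124^149 ≡ 44 (mod 163).
Giant steps γ_i = 39·44^i mod 163: γ_0=39, γ_1=86, γ_2=35, γ_3=73, γ_4=115, γ_5=7, γ_6=145 (in table at j=4).
x = i·n + j = 6·13 + 4 = 82.
Check: 124^82 ≡ 39 (mod 163).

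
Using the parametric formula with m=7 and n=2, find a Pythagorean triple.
(45, 28, 53)

Euclid's formula: a = m² - n², b = 2mn, c = m² + n²
m = 7, n = 2
a = 7² - 2² = 49 - 4 = 45
b = 2 × 7 × 2 = 28
c = 7² + 2² = 49 + 4 = 53
Verification: 45² + 28² = 2025 + 784 = 2809 = 53² ✓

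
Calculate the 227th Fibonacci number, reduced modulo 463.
376

Matrix identity: Q^n = [[F_(n+1), F_n], [F_n, F_(n-1)]] with Q = [[1,1],[1,0]].
n = 227 = 11100011₂. Square-and-multiply, entries mod 463:
Q^1 = [[1,1],[1,0]]
Q^3 = (Q^1)²·Q = [[3,2],[2,1]]
Q^7 = (Q^3)²·Q = [[21,13],[13,8]]
Q^14 = (Q^7)² = [[147,377],[377,233]]
Q^28 = (Q^14)² = [[299,193],[193,106]]
Q^56 = (Q^28)² = [[251,381],[381,333]]
Q^113 = (Q^56)²·Q = [[76,275],[275,264]]
Q^227 = (Q^113)²·Q = [[350,376],[376,437]]
F_227 mod 463 = Q^227[0][1] = 376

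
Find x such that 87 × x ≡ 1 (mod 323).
26

gcd(87, 323) = 1, so the inverse exists.
Extended Euclidean algorithm on (323, 87):
323 = 3 × 87 + 62  ⟹  62 = (1)·323 + (-3)·87
87 = 1 × 62 + 25  ⟹  25 = (-1)·323 + (4)·87
62 = 2 × 25 + 12  ⟹  12 = (3)·323 + (-11)·87
25 = 2 × 12 + 1  ⟹  1 = (-7)·323 + (26)·87
So (26)·87 ≡ 1 (mod 323), i.e. 87^(-1) ≡ 26 (mod 323).
Check: 87 × 26 = 2262 ≡ 1 (mod 323)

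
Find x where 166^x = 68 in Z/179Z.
142

Baby-step giant-step with step n = ⌈√179⌉ = 14.
Baby steps 166^j mod 179 (j:value) for j=0..13: 0:1, 1:166, 2:169, 3:130, 4:100, 5:132, 6:74, 7:112, 8:155, 9:133, 10:61, 11:102, 12:106, 13:54.
Giant-step multiplier: 166^(-14) ≡ 166^(178-14) = 166^164 ≡ 64 (mod 179).
Giant steps γ_i = 68·64^i mod 179: γ_0=68, γ_1=56, γ_2=4, γ_3=77, γ_4=95, γ_5=173, γ_6=153, γ_7=126, γ_8=9, γ_9=39, γ_10=169 (in table at j=2).
x = i·n + j = 10·14 + 2 = 142.
Check: 166^142 ≡ 68 (mod 179).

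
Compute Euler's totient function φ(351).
216

351 = 3^3 × 13
φ(n) = n × ∏(1 - 1/p) for each prime p dividing n
φ(351) = 351 × (1 - 1/3) × (1 - 1/13) = 216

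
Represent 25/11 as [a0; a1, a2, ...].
[2; 3, 1, 2]

Euclidean algorithm steps:
25 = 2 × 11 + 3
11 = 3 × 3 + 2
3 = 1 × 2 + 1
2 = 2 × 1 + 0
Continued fraction: [2; 3, 1, 2]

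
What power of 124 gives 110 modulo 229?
187

Baby-step giant-step with step n = ⌈√229⌉ = 16.
Baby steps 124^j mod 229 (j:value) for j=0..15: 0:1, 1:124, 2:33, 3:199, 4:173, 5:155, 6:213, 7:77, 8:159, 9:22, 10:209, 11:39, 12:27, 13:142, 14:204, 15:106.
Giant-step multiplier: 124^(-16) ≡ 124^(228-16) = 124^212 ≡ 151 (mod 229).
Giant steps γ_i = 110·151^i mod 229: γ_0=110, γ_1=122, γ_2=102, γ_3=59, γ_4=207, γ_5=113, γ_6=117, γ_7=34, γ_8=96, γ_9=69, γ_10=114, γ_11=39 (in table at j=11).
x = i·n + j = 11·16 + 11 = 187.
Check: 124^187 ≡ 110 (mod 229).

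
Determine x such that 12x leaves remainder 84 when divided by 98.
x ≡ 7 (mod 49)

gcd(12, 98) = 2, which divides 84, so solutions exist.
Divide through by 2: 6x ≡ 42 (mod 49).
Find 6^(-1) mod 49 by the extended Euclidean algorithm:
49 = 8 × 6 + 1  ⟹  1 = (1)·49 + (-8)·6
So (-8)·6 ≡ 1 (mod 49), i.e. 6^(-1) ≡ -8 ≡ 41 (mod 49).
x ≡ 41 × 42 = 1722 ≡ 7 (mod 49).
Check: 12 × 7 = 84 ≡ 84 (mod 98).
x ≡ 7 (mod 49), giving 2 solutions mod 98.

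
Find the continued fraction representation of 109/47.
[2; 3, 7, 2]

Euclidean algorithm steps:
109 = 2 × 47 + 15
47 = 3 × 15 + 2
15 = 7 × 2 + 1
2 = 2 × 1 + 0
Continued fraction: [2; 3, 7, 2]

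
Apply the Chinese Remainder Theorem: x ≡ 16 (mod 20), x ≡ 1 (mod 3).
16

Using Chinese Remainder Theorem:
M = 20 × 3 = 60
M1 = 3, M2 = 20
y1 = 3^(-1) mod 20 = 7
y2 = 20^(-1) mod 3 = 2
x = (16×3×7 + 1×20×2) mod 60 = 16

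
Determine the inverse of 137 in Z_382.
145

gcd(137, 382) = 1, so the inverse exists.
Extended Euclidean algorithm on (382, 137):
382 = 2 × 137 + 108  ⟹  108 = (1)·382 + (-2)·137
137 = 1 × 108 + 29  ⟹  29 = (-1)·382 + (3)·137
108 = 3 × 29 + 21  ⟹  21 = (4)·382 + (-11)·137
29 = 1 × 21 + 8  ⟹  8 = (-5)·382 + (14)·137
21 = 2 × 8 + 5  ⟹  5 = (14)·382 + (-39)·137
8 = 1 × 5 + 3  ⟹  3 = (-19)·382 + (53)·137
5 = 1 × 3 + 2  ⟹  2 = (33)·382 + (-92)·137
3 = 1 × 2 + 1  ⟹  1 = (-52)·382 + (145)·137
So (145)·137 ≡ 1 (mod 382), i.e. 137^(-1) ≡ 145 (mod 382).
Check: 137 × 145 = 19865 ≡ 1 (mod 382)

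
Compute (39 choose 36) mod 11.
9

Using Lucas' theorem:
Write n=39 and k=36 in base 11:
n in base 11: [3, 6]
k in base 11: [3, 3]
C(39,36) mod 11 = ∏ C(n_i, k_i) mod 11
Digit binomials (mod 11): C(3,3) = 1; C(6,3) = 20 ≡ 9
Product: 1 × 9 = 9 ≡ 9 (mod 11)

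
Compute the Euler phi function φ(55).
40

55 = 5 × 11
φ(n) = n × ∏(1 - 1/p) for each prime p dividing n
φ(55) = 55 × (1 - 1/5) × (1 - 1/11) = 40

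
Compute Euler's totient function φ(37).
36

37 = 37
φ(n) = n × ∏(1 - 1/p) for each prime p dividing n
φ(37) = 37 × (1 - 1/37) = 36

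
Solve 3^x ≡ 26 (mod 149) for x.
118

Baby-step giant-step with step n = ⌈√149⌉ = 13.
Baby steps 3^j mod 149 (j:value) for j=0..12: 0:1, 1:3, 2:9, 3:27, 4:81, 5:94, 6:133, 7:101, 8:5, 9:15, 10:45, 11:135, 12:107.
Giant-step multiplier: 3^(-13) ≡ 3^(148-13) = 3^135 ≡ 13 (mod 149).
Giant steps γ_i = 26·13^i mod 149: γ_0=26, γ_1=40, γ_2=73, γ_3=55, γ_4=119, γ_5=57, γ_6=145, γ_7=97, γ_8=69, γ_9=3 (in table at j=1).
x = i·n + j = 9·13 + 1 = 118.
Check: 3^118 ≡ 26 (mod 149).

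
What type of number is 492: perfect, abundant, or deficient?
abundant

Proper divisors of 492: sum = 1 + 2 + 3 + 4 + 6 + 12 + 41 + 82 + 123 + 164 + 246 = 684
Since 684 > 492, 492 is abundant.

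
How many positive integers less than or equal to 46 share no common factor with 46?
22

46 = 2 × 23
φ(n) = n × ∏(1 - 1/p) for each prime p dividing n
φ(46) = 46 × (1 - 1/2) × (1 - 1/23) = 22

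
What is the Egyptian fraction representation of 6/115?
1/20 + 1/460

Greedy algorithm:
6/115: ceiling(115/6) = 20, use 1/20
1/460: ceiling(460/1) = 460, use 1/460
Result: 6/115 = 1/20 + 1/460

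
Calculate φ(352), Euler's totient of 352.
160

352 = 2^5 × 11
φ(n) = n × ∏(1 - 1/p) for each prime p dividing n
φ(352) = 352 × (1 - 1/2) × (1 - 1/11) = 160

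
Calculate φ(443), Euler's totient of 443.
442

443 = 443
φ(n) = n × ∏(1 - 1/p) for each prime p dividing n
φ(443) = 443 × (1 - 1/443) = 442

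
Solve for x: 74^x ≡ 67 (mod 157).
132

Baby-step giant-step with step n = ⌈√157⌉ = 13.
Baby steps 74^j mod 157 (j:value) for j=0..12: 0:1, 1:74, 2:138, 3:7, 4:47, 5:24, 6:49, 7:15, 8:11, 9:29, 10:105, 11:77, 12:46.
Giant-step multiplier: 74^(-13) ≡ 74^(156-13) = 74^143 ≡ 135 (mod 157).
Giant steps γ_i = 67·135^i mod 157: γ_0=67, γ_1=96, γ_2=86, γ_3=149, γ_4=19, γ_5=53, γ_6=90, γ_7=61, γ_8=71, γ_9=8, γ_10=138 (in table at j=2).
x = i·n + j = 10·13 + 2 = 132.
Check: 74^132 ≡ 67 (mod 157).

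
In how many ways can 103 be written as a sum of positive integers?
271248950

p(n) counts ways to write n as a sum of positive integers (order ignored).
Euler's pentagonal recurrence: p(k) = p(k-1) + p(k-2) - p(k-5) - p(k-7) + p(k-12) + p(k-15) - ... (offsets j(3j∓1)/2, signs ++--, p(0)=1, p(<0)=0).
DP table for k = 0..102: p(0)=1, p(1)=1, p(2)=2, p(3)=3, p(4)=5, p(5)=7, p(6)=11, p(7)=15, p(8)=22, p(9)=30, p(10)=42, p(11)=56, p(12)=77, p(13)=101, p(14)=135, p(15)=176, p(16)=231, p(17)=297, p(18)=385, p(19)=490, p(20)=627, p(21)=792, p(22)=1002, p(23)=1255, p(24)=1575, p(25)=1958, p(26)=2436, p(27)=3010, p(28)=3718, p(29)=4565, p(30)=5604, p(31)=6842, p(32)=8349, p(33)=10143, p(34)=12310, p(35)=14883, p(36)=17977, p(37)=21637, p(38)=26015, p(39)=31185, p(40)=37338, p(41)=44583, p(42)=53174, p(43)=63261, p(44)=75175, p(45)=89134, p(46)=105558, p(47)=124754, p(48)=147273, p(49)=173525, p(50)=204226, p(51)=239943, p(52)=281589, p(53)=329931, p(54)=386155, p(55)=451276, p(56)=526823, p(57)=614154, p(58)=715220, p(59)=831820, p(60)=966467, p(61)=1121505, p(62)=1300156, p(63)=1505499, p(64)=1741630, p(65)=2012558, p(66)=2323520, p(67)=2679689, p(68)=3087735, p(69)=3554345, p(70)=4087968, p(71)=4697205, p(72)=5392783, p(73)=6185689, p(74)=7089500, p(75)=8118264, p(76)=9289091, p(77)=10619863, p(78)=12132164, p(79)=13848650, p(80)=15796476, p(81)=18004327, p(82)=20506255, p(83)=23338469, p(84)=26543660, p(85)=30167357, p(86)=34262962, p(87)=38887673, p(88)=44108109, p(89)=49995925, p(90)=56634173, p(91)=64112359, p(92)=72533807, p(93)=82010177, p(94)=92669720, p(95)=104651419, p(96)=118114304, p(97)=133230930, p(98)=150198136, p(99)=169229875, p(100)=190569292, p(101)=214481126, p(102)=241265379.
Final step: p(103) = p(102) + p(101) - p(98) - p(96) + p(91) + p(88) - p(81) - p(77) + p(68) + p(63) - p(52) - p(46) + p(33) + p(26) - p(11) - p(3)
= 241265379 + 214481126 - 150198136 - 118114304 + 64112359 + 44108109 - 18004327 - 10619863 + 3087735 + 1505499 - 281589 - 105558 + 10143 + 2436 - 56 - 3
= 271248950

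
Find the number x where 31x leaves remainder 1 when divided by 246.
127

gcd(31, 246) = 1, so the inverse exists.
Extended Euclidean algorithm on (246, 31):
246 = 7 × 31 + 29  ⟹  29 = (1)·246 + (-7)·31
31 = 1 × 29 + 2  ⟹  2 = (-1)·246 + (8)·31
29 = 14 × 2 + 1  ⟹  1 = (15)·246 + (-119)·31
So (-119)·31 ≡ 1 (mod 246), i.e. 31^(-1) ≡ -119 ≡ 127 (mod 246).
Check: 31 × 127 = 3937 ≡ 1 (mod 246)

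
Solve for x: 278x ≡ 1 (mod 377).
99

gcd(278, 377) = 1, so the inverse exists.
Extended Euclidean algorithm on (377, 278):
377 = 1 × 278 + 99  ⟹  99 = (1)·377 + (-1)·278
278 = 2 × 99 + 80  ⟹  80 = (-2)·377 + (3)·278
99 = 1 × 80 + 19  ⟹  19 = (3)·377 + (-4)·278
80 = 4 × 19 + 4  ⟹  4 = (-14)·377 + (19)·278
19 = 4 × 4 + 3  ⟹  3 = (59)·377 + (-80)·278
4 = 1 × 3 + 1  ⟹  1 = (-73)·377 + (99)·278
So (99)·278 ≡ 1 (mod 377), i.e. 278^(-1) ≡ 99 (mod 377).
Check: 278 × 99 = 27522 ≡ 1 (mod 377)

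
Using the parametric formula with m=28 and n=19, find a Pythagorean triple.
(423, 1064, 1145)

Euclid's formula: a = m² - n², b = 2mn, c = m² + n²
m = 28, n = 19
a = 28² - 19² = 784 - 361 = 423
b = 2 × 28 × 19 = 1064
c = 28² + 19² = 784 + 361 = 1145
Verification: 423² + 1064² = 178929 + 1132096 = 1311025 = 1145² ✓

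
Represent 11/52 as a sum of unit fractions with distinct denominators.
1/5 + 1/87 + 1/22620

Greedy algorithm:
11/52: ceiling(52/11) = 5, use 1/5
3/260: ceiling(260/3) = 87, use 1/87
1/22620: ceiling(22620/1) = 22620, use 1/22620
Result: 11/52 = 1/5 + 1/87 + 1/22620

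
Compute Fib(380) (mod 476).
305

Matrix identity: Q^n = [[F_(n+1), F_n], [F_n, F_(n-1)]] with Q = [[1,1],[1,0]].
n = 380 = 101111100₂. Square-and-multiply, entries mod 476:
Q^1 = [[1,1],[1,0]]
Q^2 = (Q^1)² = [[2,1],[1,1]]
Q^5 = (Q^2)²·Q = [[8,5],[5,3]]
Q^11 = (Q^5)²·Q = [[144,89],[89,55]]
Q^23 = (Q^11)²·Q = [[196,97],[97,99]]
Q^47 = (Q^23)²·Q = [[280,225],[225,55]]
Q^95 = (Q^47)²·Q = [[196,29],[29,167]]
Q^190 = (Q^95)² = [[225,55],[55,170]]
Q^380 = (Q^190)² = [[338,305],[305,33]]
F_380 mod 476 = Q^380[0][1] = 305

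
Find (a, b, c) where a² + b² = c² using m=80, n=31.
(5439, 4960, 7361)

Euclid's formula: a = m² - n², b = 2mn, c = m² + n²
m = 80, n = 31
a = 80² - 31² = 6400 - 961 = 5439
b = 2 × 80 × 31 = 4960
c = 80² + 31² = 6400 + 961 = 7361
Verification: 5439² + 4960² = 29582721 + 24601600 = 54184321 = 7361² ✓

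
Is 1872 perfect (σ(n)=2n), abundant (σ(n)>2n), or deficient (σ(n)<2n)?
abundant

Proper divisors of 1872: sum = 1 + 2 + 3 + 4 + 6 + 8 + 9 + 12 + ... + 312 + 468 + 624 + 936 (29 divisors) = 3770
Since 3770 > 1872, 1872 is abundant.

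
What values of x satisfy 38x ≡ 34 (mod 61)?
x ≡ 33 (mod 61)

gcd(38, 61) = 1, which divides 34, so solutions exist.
Find 38^(-1) mod 61 by the extended Euclidean algorithm:
61 = 1 × 38 + 23  ⟹  23 = (1)·61 + (-1)·38
38 = 1 × 23 + 15  ⟹  15 = (-1)·61 + (2)·38
23 = 1 × 15 + 8  ⟹  8 = (2)·61 + (-3)·38
15 = 1 × 8 + 7  ⟹  7 = (-3)·61 + (5)·38
8 = 1 × 7 + 1  ⟹  1 = (5)·61 + (-8)·38
So (-8)·38 ≡ 1 (mod 61), i.e. 38^(-1) ≡ -8 ≡ 53 (mod 61).
x ≡ 53 × 34 = 1802 ≡ 33 (mod 61).
Check: 38 × 33 = 1254 ≡ 34 (mod 61).
Unique solution: x ≡ 33 (mod 61)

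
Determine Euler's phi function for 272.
128

272 = 2^4 × 17
φ(n) = n × ∏(1 - 1/p) for each prime p dividing n
φ(272) = 272 × (1 - 1/2) × (1 - 1/17) = 128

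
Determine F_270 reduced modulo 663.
374

Matrix identity: Q^n = [[F_(n+1), F_n], [F_n, F_(n-1)]] with Q = [[1,1],[1,0]].
n = 270 = 100001110₂. Square-and-multiply, entries mod 663:
Q^1 = [[1,1],[1,0]]
Q^2 = (Q^1)² = [[2,1],[1,1]]
Q^4 = (Q^2)² = [[5,3],[3,2]]
Q^8 = (Q^4)² = [[34,21],[21,13]]
Q^16 = (Q^8)² = [[271,324],[324,610]]
Q^33 = (Q^16)²·Q = [[424,70],[70,354]]
Q^67 = (Q^33)²·Q = [[456,362],[362,94]]
Q^135 = (Q^67)²·Q = [[387,187],[187,200]]
Q^270 = (Q^135)² = [[424,374],[374,50]]
F_270 mod 663 = Q^270[0][1] = 374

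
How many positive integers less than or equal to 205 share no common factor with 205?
160

205 = 5 × 41
φ(n) = n × ∏(1 - 1/p) for each prime p dividing n
φ(205) = 205 × (1 - 1/5) × (1 - 1/41) = 160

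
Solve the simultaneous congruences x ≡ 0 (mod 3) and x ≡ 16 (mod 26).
42

Using Chinese Remainder Theorem:
M = 3 × 26 = 78
M1 = 26, M2 = 3
y1 = 26^(-1) mod 3 = 2
y2 = 3^(-1) mod 26 = 9
x = (0×26×2 + 16×3×9) mod 78 = 42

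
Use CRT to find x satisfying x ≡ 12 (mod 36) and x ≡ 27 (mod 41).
1380

Using Chinese Remainder Theorem:
M = 36 × 41 = 1476
M1 = 41, M2 = 36
y1 = 41^(-1) mod 36 = 29
y2 = 36^(-1) mod 41 = 8
x = (12×41×29 + 27×36×8) mod 1476 = 1380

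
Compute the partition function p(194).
2366022741845

p(n) counts ways to write n as a sum of positive integers (order ignored).
Euler's pentagonal recurrence: p(k) = p(k-1) + p(k-2) - p(k-5) - p(k-7) + p(k-12) + p(k-15) - ... (offsets j(3j∓1)/2, signs ++--, p(0)=1, p(<0)=0).
DP table for k = 0..193: p(0)=1, p(1)=1, p(2)=2, p(3)=3, p(4)=5, p(5)=7, p(6)=11, p(7)=15, p(8)=22, p(9)=30, p(10)=42, p(11)=56, p(12)=77, p(13)=101, p(14)=135, p(15)=176, p(16)=231, p(17)=297, p(18)=385, p(19)=490, p(20)=627, p(21)=792, p(22)=1002, p(23)=1255, p(24)=1575, p(25)=1958, p(26)=2436, p(27)=3010, p(28)=3718, p(29)=4565, p(30)=5604, p(31)=6842, p(32)=8349, p(33)=10143, p(34)=12310, p(35)=14883, p(36)=17977, p(37)=21637, p(38)=26015, p(39)=31185, p(40)=37338, p(41)=44583, p(42)=53174, p(43)=63261, p(44)=75175, p(45)=89134, p(46)=105558, p(47)=124754, p(48)=147273, p(49)=173525, p(50)=204226, p(51)=239943, p(52)=281589, p(53)=329931, p(54)=386155, p(55)=451276, p(56)=526823, p(57)=614154, p(58)=715220, p(59)=831820, p(60)=966467, p(61)=1121505, p(62)=1300156, p(63)=1505499, p(64)=1741630, p(65)=2012558, p(66)=2323520, p(67)=2679689, p(68)=3087735, p(69)=3554345, p(70)=4087968, p(71)=4697205, p(72)=5392783, p(73)=6185689, p(74)=7089500, p(75)=8118264, p(76)=9289091, p(77)=10619863, p(78)=12132164, p(79)=13848650, p(80)=15796476, p(81)=18004327, p(82)=20506255, p(83)=23338469, p(84)=26543660, p(85)=30167357, p(86)=34262962, p(87)=38887673, p(88)=44108109, p(89)=49995925, p(90)=56634173, p(91)=64112359, p(92)=72533807, p(93)=82010177, p(94)=92669720, p(95)=104651419, p(96)=118114304, p(97)=133230930, p(98)=150198136, p(99)=169229875, p(100)=190569292, p(101)=214481126, p(102)=241265379, p(103)=271248950, p(104)=304801365, p(105)=342325709, p(106)=384276336, p(107)=431149389, p(108)=483502844, p(109)=541946240, p(110)=607163746, p(111)=679903203, p(112)=761002156, p(113)=851376628, p(114)=952050665, p(115)=1064144451, p(116)=1188908248, p(117)=1327710076, p(118)=1482074143, p(119)=1653668665, p(120)=1844349560, p(121)=2056148051, p(122)=2291320912, p(123)=2552338241, p(124)=2841940500, p(125)=3163127352, p(126)=3519222692, p(127)=3913864295, p(128)=4351078600, p(129)=4835271870, p(130)=5371315400, p(131)=5964539504, p(132)=6620830889, p(133)=7346629512, p(134)=8149040695, p(135)=9035836076, p(136)=10015581680, p(137)=11097645016, p(138)=12292341831, p(139)=13610949895, p(140)=15065878135, p(141)=16670689208, p(142)=18440293320, p(143)=20390982757, p(144)=22540654445, p(145)=24908858009, p(146)=27517052599, p(147)=30388671978, p(148)=33549419497, p(149)=37027355200, p(150)=40853235313, p(151)=45060624582, p(152)=49686288421, p(153)=54770336324, p(154)=60356673280, p(155)=66493182097, p(156)=73232243759, p(157)=80630964769, p(158)=88751778802, p(159)=97662728555, p(160)=107438159466, p(161)=118159068427, p(162)=129913904637, p(163)=142798995930, p(164)=156919475295, p(165)=172389800255, p(166)=189334822579, p(167)=207890420102, p(168)=228204732751, p(169)=250438925115, p(170)=274768617130, p(171)=301384802048, p(172)=330495499613, p(173)=362326859895, p(174)=397125074750, p(175)=435157697830, p(176)=476715857290, p(177)=522115831195, p(178)=571701605655, p(179)=625846753120, p(180)=684957390936, p(181)=749474411781, p(182)=819876908323, p(183)=896684817527, p(184)=980462880430, p(185)=1071823774337, p(186)=1171432692373, p(187)=1280011042268, p(188)=1398341745571, p(189)=1527273599625, p(190)=1667727404093, p(191)=1820701100652, p(192)=1987276856363, p(193)=2168627105469.
Final step: p(194) = p(193) + p(192) - p(189) - p(187) + p(182) + p(179) - p(172) - p(168) + p(159) + p(154) - p(143) - p(137) + p(124) + p(117) - p(102) - p(94) + p(77) + p(68) - p(49) - p(39) + p(18) + p(7)
= 2168627105469 + 1987276856363 - 1527273599625 - 1280011042268 + 819876908323 + 625846753120 - 330495499613 - 228204732751 + 97662728555 + 60356673280 - 20390982757 - 11097645016 + 2841940500 + 1327710076 - 241265379 - 92669720 + 10619863 + 3087735 - 173525 - 31185 + 385 + 15
= 2366022741845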